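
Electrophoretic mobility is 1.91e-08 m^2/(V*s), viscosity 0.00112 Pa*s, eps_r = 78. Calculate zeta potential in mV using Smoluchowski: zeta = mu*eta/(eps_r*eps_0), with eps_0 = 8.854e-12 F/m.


Smoluchowski equation: zeta = mu * eta / (eps_r * eps_0)
zeta = 1.91e-08 * 0.00112 / (78 * 8.854e-12)
zeta = 0.030975 V = 30.98 mV

30.98


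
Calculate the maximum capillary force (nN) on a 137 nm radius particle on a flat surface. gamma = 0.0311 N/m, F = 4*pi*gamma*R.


Convert radius: R = 137 nm = 1.37e-07 m
F = 4 * pi * gamma * R
F = 4 * pi * 0.0311 * 1.37e-07
F = 5.35415e-08 N = 53.5415 nN

53.5415


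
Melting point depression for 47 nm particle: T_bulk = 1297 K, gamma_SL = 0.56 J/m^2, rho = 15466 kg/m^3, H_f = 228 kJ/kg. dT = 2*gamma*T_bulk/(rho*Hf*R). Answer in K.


Radius R = 47/2 = 23.5 nm = 2.35e-08 m
Convert H_f = 228 kJ/kg = 228000 J/kg
dT = 2 * gamma_SL * T_bulk / (rho * H_f * R)
dT = 2 * 0.56 * 1297 / (15466 * 228000 * 2.35e-08)
dT = 17.5 K

17.5


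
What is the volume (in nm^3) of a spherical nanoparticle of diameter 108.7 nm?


Radius r = 108.7/2 = 54.35 nm
Volume V = (4/3) * pi * r^3
V = (4/3) * pi * (54.35)^3
V = 672492.2 nm^3

672492.2


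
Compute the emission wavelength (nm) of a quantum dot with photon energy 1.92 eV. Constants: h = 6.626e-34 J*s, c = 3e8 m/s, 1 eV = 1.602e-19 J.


Convert energy: E = 1.92 eV = 1.92 * 1.602e-19 = 3.07584e-19 J
lambda = h*c / E = 6.626e-34 * 3e8 / 3.07584e-19
lambda = 6.46262e-07 m = 646.3 nm

646.3


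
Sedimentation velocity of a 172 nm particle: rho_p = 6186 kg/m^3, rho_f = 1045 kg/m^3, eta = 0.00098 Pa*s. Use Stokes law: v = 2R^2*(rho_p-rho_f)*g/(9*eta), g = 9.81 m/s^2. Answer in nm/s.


Radius R = 172/2 nm = 8.6e-08 m
Density difference = 6186 - 1045 = 5141 kg/m^3
v = 2 * R^2 * (rho_p - rho_f) * g / (9 * eta)
v = 2 * (8.6e-08)^2 * 5141 * 9.81 / (9 * 0.00098)
v = 8.45814e-08 m/s = 84.5814 nm/s

84.5814


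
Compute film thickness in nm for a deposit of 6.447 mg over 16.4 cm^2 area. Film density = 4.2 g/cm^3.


Convert: m = 6.447 mg = 6.4470e-06 kg, A = 16.4 cm^2 = 1.6400e-03 m^2, rho = 4.2 g/cm^3 = 4200 kg/m^3
t = m / (A * rho)
t = 6.4470e-06 / (1.6400e-03 * 4200)
t = 9.3598e-07 m = 936.0 nm

936.0


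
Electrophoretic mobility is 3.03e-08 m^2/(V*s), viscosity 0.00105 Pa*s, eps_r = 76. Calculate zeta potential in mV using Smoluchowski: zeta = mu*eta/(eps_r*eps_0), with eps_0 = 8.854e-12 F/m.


Smoluchowski equation: zeta = mu * eta / (eps_r * eps_0)
zeta = 3.03e-08 * 0.00105 / (76 * 8.854e-12)
zeta = 0.04728 V = 47.28 mV

47.28


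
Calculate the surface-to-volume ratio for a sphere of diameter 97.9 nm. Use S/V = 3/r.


Radius r = 97.9/2 = 48.95 nm
S/V = 3 / r = 3 / 48.95
S/V = 0.0613 nm^-1

0.0613


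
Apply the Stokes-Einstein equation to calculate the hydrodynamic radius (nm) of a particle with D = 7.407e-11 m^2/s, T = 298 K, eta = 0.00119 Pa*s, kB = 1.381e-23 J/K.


Stokes-Einstein: R = kB*T / (6*pi*eta*D)
R = 1.381e-23 * 298 / (6 * pi * 0.00119 * 7.407e-11)
R = 2.47696e-09 m = 2.48 nm

2.48


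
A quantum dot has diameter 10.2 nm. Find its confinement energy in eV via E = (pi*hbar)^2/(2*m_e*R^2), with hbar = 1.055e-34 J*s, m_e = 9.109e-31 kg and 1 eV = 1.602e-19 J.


Radius R = 10.2/2 = 5.1 nm = 5.1e-09 m
E = (pi * 1.055e-34)^2 / (2 * 9.109e-31 * (5.1e-09)^2)
E(J) = 2.31827e-21
E = E(J) / 1.602e-19 = 0.0145 eV

0.0145


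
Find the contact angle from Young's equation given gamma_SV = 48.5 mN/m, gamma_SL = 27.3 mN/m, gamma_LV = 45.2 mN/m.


cos(theta) = (gamma_SV - gamma_SL) / gamma_LV
cos(theta) = (48.5 - 27.3) / 45.2
cos(theta) = 0.469027
theta = arccos(0.469027) = 62.03 degrees

62.03


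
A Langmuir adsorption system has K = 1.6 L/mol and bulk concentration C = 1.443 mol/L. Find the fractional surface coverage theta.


Langmuir isotherm: theta = K*C / (1 + K*C)
K*C = 1.6 * 1.443 = 2.3088
theta = 2.3088 / (1 + 2.3088) = 2.3088 / 3.3088
theta = 0.6978

0.6978


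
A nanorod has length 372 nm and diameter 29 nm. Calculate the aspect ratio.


Aspect ratio AR = length / diameter
AR = 372 / 29
AR = 12.83

12.83


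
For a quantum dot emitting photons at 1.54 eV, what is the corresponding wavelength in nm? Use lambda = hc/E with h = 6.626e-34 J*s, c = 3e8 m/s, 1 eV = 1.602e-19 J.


Convert energy: E = 1.54 eV = 1.54 * 1.602e-19 = 2.46708e-19 J
lambda = h*c / E = 6.626e-34 * 3e8 / 2.46708e-19
lambda = 8.0573e-07 m = 805.7 nm

805.7


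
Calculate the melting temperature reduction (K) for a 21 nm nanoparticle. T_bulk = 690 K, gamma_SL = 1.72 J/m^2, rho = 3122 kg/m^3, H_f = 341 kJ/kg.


Radius R = 21/2 = 10.5 nm = 1.05e-08 m
Convert H_f = 341 kJ/kg = 341000 J/kg
dT = 2 * gamma_SL * T_bulk / (rho * H_f * R)
dT = 2 * 1.72 * 690 / (3122 * 341000 * 1.05e-08)
dT = 212.3 K

212.3


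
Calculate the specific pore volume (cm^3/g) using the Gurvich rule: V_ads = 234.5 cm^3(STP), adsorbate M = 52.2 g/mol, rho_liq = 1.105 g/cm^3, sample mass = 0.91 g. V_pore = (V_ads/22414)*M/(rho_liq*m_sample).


Moles adsorbed n = V_ads / 22414 = 234.5 / 22414 = 1.046221e-02 mol
Liquid volume V_liq = n * M / rho_liq = 1.046221e-02 * 52.2 / 1.105 = 0.49423 cm^3
Specific pore volume V_pore = V_liq / m_sample = 0.49423 / 0.91
V_pore = 0.5431 cm^3/g

0.5431


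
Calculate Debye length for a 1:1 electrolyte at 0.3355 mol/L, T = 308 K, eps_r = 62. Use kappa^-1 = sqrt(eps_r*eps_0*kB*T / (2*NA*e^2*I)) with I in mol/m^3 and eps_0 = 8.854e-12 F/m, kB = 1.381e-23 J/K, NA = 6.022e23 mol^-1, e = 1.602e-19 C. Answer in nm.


Ionic strength I = 0.3355 * 1^2 * 1000 = 335.5 mol/m^3
kappa^-1 = sqrt(62 * 8.854e-12 * 1.381e-23 * 308 / (2 * 6.022e23 * (1.602e-19)^2 * 335.5))
kappa^-1 = 0.475 nm

0.475


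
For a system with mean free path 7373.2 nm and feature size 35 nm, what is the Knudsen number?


Knudsen number Kn = lambda / L
Kn = 7373.2 / 35
Kn = 210.6629

210.6629


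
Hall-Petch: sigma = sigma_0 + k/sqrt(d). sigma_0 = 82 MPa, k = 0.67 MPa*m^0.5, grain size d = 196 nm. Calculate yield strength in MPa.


d = 196 nm = 1.96e-07 m
sqrt(d) = 0.0004427189
Hall-Petch contribution = k / sqrt(d) = 0.67 / 0.0004427189 = 1513.4 MPa
sigma = sigma_0 + k/sqrt(d) = 82 + 1513.4 = 1595.4 MPa

1595.4


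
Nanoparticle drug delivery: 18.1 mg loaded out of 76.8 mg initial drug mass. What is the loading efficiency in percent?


Drug loading efficiency = (drug loaded / drug initial) * 100
DLE = 18.1 / 76.8 * 100
DLE = 0.2357 * 100
DLE = 23.57%

23.57


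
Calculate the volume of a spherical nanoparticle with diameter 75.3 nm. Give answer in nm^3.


Radius r = 75.3/2 = 37.65 nm
Volume V = (4/3) * pi * r^3
V = (4/3) * pi * (37.65)^3
V = 223554.57 nm^3

223554.57


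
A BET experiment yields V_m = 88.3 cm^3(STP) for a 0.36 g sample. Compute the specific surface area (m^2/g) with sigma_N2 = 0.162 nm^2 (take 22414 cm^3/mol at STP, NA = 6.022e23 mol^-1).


Number of moles in monolayer = V_m / 22414 = 88.3 / 22414 = 0.0039395
Number of molecules = moles * NA = 0.0039395 * 6.022e23
SA = molecules * sigma / mass
SA = (88.3 / 22414) * 6.022e23 * 0.162e-18 / 0.36
SA = 1067.6 m^2/g

1067.6


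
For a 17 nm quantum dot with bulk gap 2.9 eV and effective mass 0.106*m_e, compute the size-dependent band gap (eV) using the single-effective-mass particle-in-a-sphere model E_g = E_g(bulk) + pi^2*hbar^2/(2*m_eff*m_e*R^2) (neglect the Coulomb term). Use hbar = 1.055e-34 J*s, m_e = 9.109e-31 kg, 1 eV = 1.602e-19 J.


Radius R = 17/2 nm = 8.5e-09 m
Confinement energy dE = pi^2 * hbar^2 / (2 * m_eff * m_e * R^2)
dE = pi^2 * (1.055e-34)^2 / (2 * 0.106 * 9.109e-31 * (8.5e-09)^2) J, divided by 1.602e-19 J/eV
dE = 0.0491 eV
Total band gap = E_g(bulk) + dE = 2.9 + 0.0491 = 2.9491 eV

2.9491


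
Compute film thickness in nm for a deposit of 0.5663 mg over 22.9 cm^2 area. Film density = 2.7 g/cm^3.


Convert: m = 0.5663 mg = 5.6630e-07 kg, A = 22.9 cm^2 = 2.2900e-03 m^2, rho = 2.7 g/cm^3 = 2700 kg/m^3
t = m / (A * rho)
t = 5.6630e-07 / (2.2900e-03 * 2700)
t = 9.1590e-08 m = 91.6 nm

91.6


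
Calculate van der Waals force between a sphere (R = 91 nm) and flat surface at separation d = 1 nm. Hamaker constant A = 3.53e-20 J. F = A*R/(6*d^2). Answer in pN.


Convert to SI: R = 91 nm = 9.1e-08 m, d = 1 nm = 1e-09 m
F = A * R / (6 * d^2)
F = 3.53e-20 * 9.1e-08 / (6 * (1e-09)^2)
F = 5.35383e-10 N = 535.383 pN

535.383


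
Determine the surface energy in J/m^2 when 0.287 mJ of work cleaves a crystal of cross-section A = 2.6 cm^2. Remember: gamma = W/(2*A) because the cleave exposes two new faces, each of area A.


Convert: A = 2.6 cm^2 = 0.00026 m^2, W = 0.287 mJ = 0.000287 J
Cleaving exposes two faces of area A, so total new surface = 2*A and gamma = W / (2*A)
gamma = 0.000287 / (2 * 0.00026)
gamma = 0.552 J/m^2

0.552


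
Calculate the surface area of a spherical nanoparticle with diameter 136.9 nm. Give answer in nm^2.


Radius r = 136.9/2 = 68.45 nm
Surface area SA = 4 * pi * r^2
SA = 4 * pi * (68.45)^2
SA = 58878.5 nm^2

58878.5


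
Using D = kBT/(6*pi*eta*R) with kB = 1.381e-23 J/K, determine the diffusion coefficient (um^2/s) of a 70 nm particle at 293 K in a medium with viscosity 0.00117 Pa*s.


Radius R = 70/2 = 35 nm = 3.5e-08 m
D = kB*T / (6*pi*eta*R)
D = 1.381e-23 * 293 / (6 * pi * 0.00117 * 3.5e-08)
D = 5.24211e-12 m^2/s = 5.242 um^2/s

5.242


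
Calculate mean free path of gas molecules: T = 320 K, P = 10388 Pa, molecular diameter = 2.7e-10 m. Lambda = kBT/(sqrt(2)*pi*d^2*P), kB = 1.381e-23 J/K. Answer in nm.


Mean free path: lambda = kB*T / (sqrt(2) * pi * d^2 * P)
lambda = 1.381e-23 * 320 / (sqrt(2) * pi * (2.7e-10)^2 * 10388)
lambda = 1.31347e-06 m
lambda = 1313.47 nm

1313.47


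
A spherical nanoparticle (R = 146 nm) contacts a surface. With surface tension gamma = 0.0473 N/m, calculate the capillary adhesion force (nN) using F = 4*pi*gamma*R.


Convert radius: R = 146 nm = 1.46e-07 m
F = 4 * pi * gamma * R
F = 4 * pi * 0.0473 * 1.46e-07
F = 8.67808e-08 N = 86.7808 nN

86.7808


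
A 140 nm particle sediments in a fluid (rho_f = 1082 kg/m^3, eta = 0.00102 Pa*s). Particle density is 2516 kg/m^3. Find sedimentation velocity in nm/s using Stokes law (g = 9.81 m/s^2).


Radius R = 140/2 nm = 7e-08 m
Density difference = 2516 - 1082 = 1434 kg/m^3
v = 2 * R^2 * (rho_p - rho_f) * g / (9 * eta)
v = 2 * (7e-08)^2 * 1434 * 9.81 / (9 * 0.00102)
v = 1.50176e-08 m/s = 15.0176 nm/s

15.0176


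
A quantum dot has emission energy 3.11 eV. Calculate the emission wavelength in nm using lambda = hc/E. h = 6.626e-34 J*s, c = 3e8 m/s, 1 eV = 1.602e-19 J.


Convert energy: E = 3.11 eV = 3.11 * 1.602e-19 = 4.98222e-19 J
lambda = h*c / E = 6.626e-34 * 3e8 / 4.98222e-19
lambda = 3.98979e-07 m = 399.0 nm

399.0


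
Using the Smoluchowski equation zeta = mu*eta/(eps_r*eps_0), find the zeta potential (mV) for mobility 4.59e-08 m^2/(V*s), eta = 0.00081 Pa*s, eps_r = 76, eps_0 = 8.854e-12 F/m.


Smoluchowski equation: zeta = mu * eta / (eps_r * eps_0)
zeta = 4.59e-08 * 0.00081 / (76 * 8.854e-12)
zeta = 0.055252 V = 55.25 mV

55.25


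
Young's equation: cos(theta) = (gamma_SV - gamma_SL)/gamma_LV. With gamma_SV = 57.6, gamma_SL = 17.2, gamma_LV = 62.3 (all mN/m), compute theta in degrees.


cos(theta) = (gamma_SV - gamma_SL) / gamma_LV
cos(theta) = (57.6 - 17.2) / 62.3
cos(theta) = 0.648475
theta = arccos(0.648475) = 49.57 degrees

49.57


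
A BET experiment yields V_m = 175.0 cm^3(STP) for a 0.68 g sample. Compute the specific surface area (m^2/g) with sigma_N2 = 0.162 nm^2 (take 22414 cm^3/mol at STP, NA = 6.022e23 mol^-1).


Number of moles in monolayer = V_m / 22414 = 175.0 / 22414 = 0.00780762
Number of molecules = moles * NA = 0.00780762 * 6.022e23
SA = molecules * sigma / mass
SA = (175.0 / 22414) * 6.022e23 * 0.162e-18 / 0.68
SA = 1120.1 m^2/g

1120.1


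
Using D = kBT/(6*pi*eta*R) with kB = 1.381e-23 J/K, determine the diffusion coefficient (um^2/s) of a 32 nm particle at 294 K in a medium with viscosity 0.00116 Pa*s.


Radius R = 32/2 = 16 nm = 1.6e-08 m
D = kB*T / (6*pi*eta*R)
D = 1.381e-23 * 294 / (6 * pi * 0.00116 * 1.6e-08)
D = 1.16054e-11 m^2/s = 11.605 um^2/s

11.605


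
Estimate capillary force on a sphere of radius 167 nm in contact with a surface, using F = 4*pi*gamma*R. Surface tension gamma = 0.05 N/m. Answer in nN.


Convert radius: R = 167 nm = 1.67e-07 m
F = 4 * pi * gamma * R
F = 4 * pi * 0.05 * 1.67e-07
F = 1.04929e-07 N = 104.9292 nN

104.9292


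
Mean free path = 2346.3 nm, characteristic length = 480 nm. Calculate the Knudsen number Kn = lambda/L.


Knudsen number Kn = lambda / L
Kn = 2346.3 / 480
Kn = 4.8881

4.8881


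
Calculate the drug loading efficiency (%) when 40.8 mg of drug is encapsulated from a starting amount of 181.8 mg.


Drug loading efficiency = (drug loaded / drug initial) * 100
DLE = 40.8 / 181.8 * 100
DLE = 0.2244 * 100
DLE = 22.44%

22.44


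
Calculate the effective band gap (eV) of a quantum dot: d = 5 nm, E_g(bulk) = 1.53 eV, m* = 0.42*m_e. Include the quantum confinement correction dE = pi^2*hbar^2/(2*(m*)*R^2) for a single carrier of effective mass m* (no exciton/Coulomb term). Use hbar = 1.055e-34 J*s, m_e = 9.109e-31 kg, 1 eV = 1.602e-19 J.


Radius R = 5/2 nm = 2.5e-09 m
Confinement energy dE = pi^2 * hbar^2 / (2 * m_eff * m_e * R^2)
dE = pi^2 * (1.055e-34)^2 / (2 * 0.42 * 9.109e-31 * (2.5e-09)^2) J, divided by 1.602e-19 J/eV
dE = 0.1434 eV
Total band gap = E_g(bulk) + dE = 1.53 + 0.1434 = 1.6734 eV

1.6734


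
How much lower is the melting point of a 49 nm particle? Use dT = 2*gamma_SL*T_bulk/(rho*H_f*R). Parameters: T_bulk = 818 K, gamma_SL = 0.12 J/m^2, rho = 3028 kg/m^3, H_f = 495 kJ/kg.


Radius R = 49/2 = 24.5 nm = 2.45e-08 m
Convert H_f = 495 kJ/kg = 495000 J/kg
dT = 2 * gamma_SL * T_bulk / (rho * H_f * R)
dT = 2 * 0.12 * 818 / (3028 * 495000 * 2.45e-08)
dT = 5.3 K

5.3


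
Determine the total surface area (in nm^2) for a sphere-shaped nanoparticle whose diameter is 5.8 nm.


Radius r = 5.8/2 = 2.9 nm
Surface area SA = 4 * pi * r^2
SA = 4 * pi * (2.9)^2
SA = 105.68 nm^2

105.68


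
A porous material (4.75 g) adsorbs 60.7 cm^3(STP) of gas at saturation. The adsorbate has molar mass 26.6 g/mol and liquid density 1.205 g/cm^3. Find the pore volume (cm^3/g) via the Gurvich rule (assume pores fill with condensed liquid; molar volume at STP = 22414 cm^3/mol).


Moles adsorbed n = V_ads / 22414 = 60.7 / 22414 = 2.708129e-03 mol
Liquid volume V_liq = n * M / rho_liq = 2.708129e-03 * 26.6 / 1.205 = 0.05978 cm^3
Specific pore volume V_pore = V_liq / m_sample = 0.05978 / 4.75
V_pore = 0.0126 cm^3/g

0.0126


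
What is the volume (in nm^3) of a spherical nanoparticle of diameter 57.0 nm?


Radius r = 57.0/2 = 28.5 nm
Volume V = (4/3) * pi * r^3
V = (4/3) * pi * (28.5)^3
V = 96966.83 nm^3

96966.83


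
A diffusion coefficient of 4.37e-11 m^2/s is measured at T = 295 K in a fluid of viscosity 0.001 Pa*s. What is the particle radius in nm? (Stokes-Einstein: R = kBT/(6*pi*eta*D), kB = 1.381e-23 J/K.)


Stokes-Einstein: R = kB*T / (6*pi*eta*D)
R = 1.381e-23 * 295 / (6 * pi * 0.001 * 4.37e-11)
R = 4.94576e-09 m = 4.95 nm

4.95


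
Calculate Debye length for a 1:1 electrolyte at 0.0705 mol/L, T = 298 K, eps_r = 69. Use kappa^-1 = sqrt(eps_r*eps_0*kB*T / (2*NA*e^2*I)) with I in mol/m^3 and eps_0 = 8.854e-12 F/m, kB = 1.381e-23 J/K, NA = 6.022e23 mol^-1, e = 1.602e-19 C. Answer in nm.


Ionic strength I = 0.0705 * 1^2 * 1000 = 70.5 mol/m^3
kappa^-1 = sqrt(69 * 8.854e-12 * 1.381e-23 * 298 / (2 * 6.022e23 * (1.602e-19)^2 * 70.5))
kappa^-1 = 1.074 nm

1.074


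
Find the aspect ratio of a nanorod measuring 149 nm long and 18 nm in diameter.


Aspect ratio AR = length / diameter
AR = 149 / 18
AR = 8.28

8.28


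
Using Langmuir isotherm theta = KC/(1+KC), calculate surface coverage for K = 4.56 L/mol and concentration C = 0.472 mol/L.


Langmuir isotherm: theta = K*C / (1 + K*C)
K*C = 4.56 * 0.472 = 2.15232
theta = 2.15232 / (1 + 2.15232) = 2.15232 / 3.15232
theta = 0.6828

0.6828


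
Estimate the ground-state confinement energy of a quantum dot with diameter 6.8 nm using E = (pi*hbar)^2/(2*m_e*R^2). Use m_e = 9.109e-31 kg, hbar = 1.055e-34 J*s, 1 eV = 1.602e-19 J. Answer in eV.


Radius R = 6.8/2 = 3.4 nm = 3.4e-09 m
E = (pi * 1.055e-34)^2 / (2 * 9.109e-31 * (3.4e-09)^2)
E(J) = 5.2161e-21
E = E(J) / 1.602e-19 = 0.0326 eV

0.0326


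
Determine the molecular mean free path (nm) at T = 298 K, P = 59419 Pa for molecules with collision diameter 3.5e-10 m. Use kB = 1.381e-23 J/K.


Mean free path: lambda = kB*T / (sqrt(2) * pi * d^2 * P)
lambda = 1.381e-23 * 298 / (sqrt(2) * pi * (3.5e-10)^2 * 59419)
lambda = 1.27258e-07 m
lambda = 127.26 nm

127.26


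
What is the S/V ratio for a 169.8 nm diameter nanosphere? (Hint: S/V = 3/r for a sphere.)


Radius r = 169.8/2 = 84.9 nm
S/V = 3 / r = 3 / 84.9
S/V = 0.0353 nm^-1

0.0353


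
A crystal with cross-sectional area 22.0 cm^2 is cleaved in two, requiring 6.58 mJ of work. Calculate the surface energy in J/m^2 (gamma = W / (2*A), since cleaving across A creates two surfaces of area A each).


Convert: A = 22.0 cm^2 = 0.0022 m^2, W = 6.58 mJ = 0.00658 J
Cleaving exposes two faces of area A, so total new surface = 2*A and gamma = W / (2*A)
gamma = 0.00658 / (2 * 0.0022)
gamma = 1.495 J/m^2

1.495


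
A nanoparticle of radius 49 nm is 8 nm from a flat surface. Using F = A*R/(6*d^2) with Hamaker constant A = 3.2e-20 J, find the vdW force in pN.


Convert to SI: R = 49 nm = 4.9e-08 m, d = 8 nm = 8e-09 m
F = A * R / (6 * d^2)
F = 3.2e-20 * 4.9e-08 / (6 * (8e-09)^2)
F = 4.08333e-12 N = 4.083 pN

4.083


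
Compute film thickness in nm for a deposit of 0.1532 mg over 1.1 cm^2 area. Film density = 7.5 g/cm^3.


Convert: m = 0.1532 mg = 1.5320e-07 kg, A = 1.1 cm^2 = 1.1000e-04 m^2, rho = 7.5 g/cm^3 = 7500 kg/m^3
t = m / (A * rho)
t = 1.5320e-07 / (1.1000e-04 * 7500)
t = 1.8570e-07 m = 185.7 nm

185.7


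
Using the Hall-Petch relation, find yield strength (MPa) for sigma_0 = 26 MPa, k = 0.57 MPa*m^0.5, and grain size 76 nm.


d = 76 nm = 7.6e-08 m
sqrt(d) = 0.000275681
Hall-Petch contribution = k / sqrt(d) = 0.57 / 0.000275681 = 2067.6 MPa
sigma = sigma_0 + k/sqrt(d) = 26 + 2067.6 = 2093.6 MPa

2093.6


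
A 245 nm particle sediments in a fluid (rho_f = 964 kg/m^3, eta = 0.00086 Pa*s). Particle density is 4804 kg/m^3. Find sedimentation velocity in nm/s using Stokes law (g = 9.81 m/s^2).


Radius R = 245/2 nm = 1.225e-07 m
Density difference = 4804 - 964 = 3840 kg/m^3
v = 2 * R^2 * (rho_p - rho_f) * g / (9 * eta)
v = 2 * (1.225e-07)^2 * 3840 * 9.81 / (9 * 0.00086)
v = 1.4607e-07 m/s = 146.0701 nm/s

146.0701


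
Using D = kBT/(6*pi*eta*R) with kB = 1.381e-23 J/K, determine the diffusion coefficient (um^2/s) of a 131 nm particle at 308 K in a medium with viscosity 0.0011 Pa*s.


Radius R = 131/2 = 65.5 nm = 6.55e-08 m
D = kB*T / (6*pi*eta*R)
D = 1.381e-23 * 308 / (6 * pi * 0.0011 * 6.55e-08)
D = 3.13191e-12 m^2/s = 3.132 um^2/s

3.132


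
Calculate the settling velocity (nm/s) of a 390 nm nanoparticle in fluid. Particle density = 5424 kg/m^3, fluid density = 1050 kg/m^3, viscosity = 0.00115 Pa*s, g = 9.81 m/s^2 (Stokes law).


Radius R = 390/2 nm = 1.95e-07 m
Density difference = 5424 - 1050 = 4374 kg/m^3
v = 2 * R^2 * (rho_p - rho_f) * g / (9 * eta)
v = 2 * (1.95e-07)^2 * 4374 * 9.81 / (9 * 0.00115)
v = 3.15287e-07 m/s = 315.2874 nm/s

315.2874


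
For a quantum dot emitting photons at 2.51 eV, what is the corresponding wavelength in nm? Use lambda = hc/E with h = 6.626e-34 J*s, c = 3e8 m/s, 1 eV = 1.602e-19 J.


Convert energy: E = 2.51 eV = 2.51 * 1.602e-19 = 4.02102e-19 J
lambda = h*c / E = 6.626e-34 * 3e8 / 4.02102e-19
lambda = 4.94352e-07 m = 494.4 nm

494.4


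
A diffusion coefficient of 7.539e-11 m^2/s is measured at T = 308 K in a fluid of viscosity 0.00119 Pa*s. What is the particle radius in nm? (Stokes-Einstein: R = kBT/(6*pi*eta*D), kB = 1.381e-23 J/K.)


Stokes-Einstein: R = kB*T / (6*pi*eta*D)
R = 1.381e-23 * 308 / (6 * pi * 0.00119 * 7.539e-11)
R = 2.51526e-09 m = 2.52 nm

2.52


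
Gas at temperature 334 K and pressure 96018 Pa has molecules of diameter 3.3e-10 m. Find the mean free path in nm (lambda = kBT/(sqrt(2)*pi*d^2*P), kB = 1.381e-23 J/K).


Mean free path: lambda = kB*T / (sqrt(2) * pi * d^2 * P)
lambda = 1.381e-23 * 334 / (sqrt(2) * pi * (3.3e-10)^2 * 96018)
lambda = 9.92875e-08 m
lambda = 99.29 nm

99.29


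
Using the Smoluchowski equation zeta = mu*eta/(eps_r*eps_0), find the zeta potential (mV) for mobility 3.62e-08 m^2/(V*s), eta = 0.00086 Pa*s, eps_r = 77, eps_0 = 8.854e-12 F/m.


Smoluchowski equation: zeta = mu * eta / (eps_r * eps_0)
zeta = 3.62e-08 * 0.00086 / (77 * 8.854e-12)
zeta = 0.045664 V = 45.66 mV

45.66


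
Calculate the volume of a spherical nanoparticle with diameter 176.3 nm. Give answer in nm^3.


Radius r = 176.3/2 = 88.15 nm
Volume V = (4/3) * pi * r^3
V = (4/3) * pi * (88.15)^3
V = 2869165.23 nm^3

2869165.23


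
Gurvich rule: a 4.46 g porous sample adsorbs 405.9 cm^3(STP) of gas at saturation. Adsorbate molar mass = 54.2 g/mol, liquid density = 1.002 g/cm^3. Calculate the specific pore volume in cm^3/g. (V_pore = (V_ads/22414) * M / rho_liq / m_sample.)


Moles adsorbed n = V_ads / 22414 = 405.9 / 22414 = 1.810922e-02 mol
Liquid volume V_liq = n * M / rho_liq = 1.810922e-02 * 54.2 / 1.002 = 0.97956 cm^3
Specific pore volume V_pore = V_liq / m_sample = 0.97956 / 4.46
V_pore = 0.2196 cm^3/g

0.2196


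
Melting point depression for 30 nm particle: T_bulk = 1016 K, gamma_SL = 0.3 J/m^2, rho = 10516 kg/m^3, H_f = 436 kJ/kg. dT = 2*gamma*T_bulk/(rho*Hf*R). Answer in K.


Radius R = 30/2 = 15 nm = 1.5e-08 m
Convert H_f = 436 kJ/kg = 436000 J/kg
dT = 2 * gamma_SL * T_bulk / (rho * H_f * R)
dT = 2 * 0.3 * 1016 / (10516 * 436000 * 1.5e-08)
dT = 8.9 K

8.9


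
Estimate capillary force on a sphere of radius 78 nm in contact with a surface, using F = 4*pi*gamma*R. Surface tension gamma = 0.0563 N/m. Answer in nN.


Convert radius: R = 78 nm = 7.8e-08 m
F = 4 * pi * gamma * R
F = 4 * pi * 0.0563 * 7.8e-08
F = 5.5184e-08 N = 55.184 nN

55.184


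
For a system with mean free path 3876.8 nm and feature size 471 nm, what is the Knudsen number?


Knudsen number Kn = lambda / L
Kn = 3876.8 / 471
Kn = 8.231

8.231


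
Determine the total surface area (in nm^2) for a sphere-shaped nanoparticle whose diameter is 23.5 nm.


Radius r = 23.5/2 = 11.75 nm
Surface area SA = 4 * pi * r^2
SA = 4 * pi * (11.75)^2
SA = 1734.94 nm^2

1734.94


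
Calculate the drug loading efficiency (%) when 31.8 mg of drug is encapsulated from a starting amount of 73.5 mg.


Drug loading efficiency = (drug loaded / drug initial) * 100
DLE = 31.8 / 73.5 * 100
DLE = 0.4327 * 100
DLE = 43.27%

43.27


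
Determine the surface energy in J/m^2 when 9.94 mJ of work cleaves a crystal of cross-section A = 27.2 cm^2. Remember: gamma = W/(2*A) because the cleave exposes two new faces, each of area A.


Convert: A = 27.2 cm^2 = 0.00272 m^2, W = 9.94 mJ = 0.00994 J
Cleaving exposes two faces of area A, so total new surface = 2*A and gamma = W / (2*A)
gamma = 0.00994 / (2 * 0.00272)
gamma = 1.827 J/m^2

1.827


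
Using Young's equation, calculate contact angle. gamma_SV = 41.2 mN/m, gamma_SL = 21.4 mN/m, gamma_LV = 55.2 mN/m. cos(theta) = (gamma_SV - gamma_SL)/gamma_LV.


cos(theta) = (gamma_SV - gamma_SL) / gamma_LV
cos(theta) = (41.2 - 21.4) / 55.2
cos(theta) = 0.358696
theta = arccos(0.358696) = 68.98 degrees

68.98


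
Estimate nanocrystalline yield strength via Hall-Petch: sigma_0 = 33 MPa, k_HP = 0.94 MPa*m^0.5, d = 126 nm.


d = 126 nm = 1.26e-07 m
sqrt(d) = 0.0003549648
Hall-Petch contribution = k / sqrt(d) = 0.94 / 0.0003549648 = 2648.1 MPa
sigma = sigma_0 + k/sqrt(d) = 33 + 2648.1 = 2681.1 MPa

2681.1


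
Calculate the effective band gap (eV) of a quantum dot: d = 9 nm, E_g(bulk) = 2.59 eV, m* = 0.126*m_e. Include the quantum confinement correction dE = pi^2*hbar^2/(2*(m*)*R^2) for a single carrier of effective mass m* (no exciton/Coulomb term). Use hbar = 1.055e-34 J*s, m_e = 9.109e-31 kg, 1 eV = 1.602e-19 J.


Radius R = 9/2 nm = 4.5e-09 m
Confinement energy dE = pi^2 * hbar^2 / (2 * m_eff * m_e * R^2)
dE = pi^2 * (1.055e-34)^2 / (2 * 0.126 * 9.109e-31 * (4.5e-09)^2) J, divided by 1.602e-19 J/eV
dE = 0.1475 eV
Total band gap = E_g(bulk) + dE = 2.59 + 0.1475 = 2.7375 eV

2.7375


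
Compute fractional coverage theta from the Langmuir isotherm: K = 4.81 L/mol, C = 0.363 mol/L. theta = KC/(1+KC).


Langmuir isotherm: theta = K*C / (1 + K*C)
K*C = 4.81 * 0.363 = 1.74603
theta = 1.74603 / (1 + 1.74603) = 1.74603 / 2.74603
theta = 0.6358

0.6358


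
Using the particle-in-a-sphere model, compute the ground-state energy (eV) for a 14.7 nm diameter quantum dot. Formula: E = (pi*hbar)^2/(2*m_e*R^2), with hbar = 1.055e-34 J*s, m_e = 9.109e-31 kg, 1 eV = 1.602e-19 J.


Radius R = 14.7/2 = 7.35 nm = 7.35e-09 m
E = (pi * 1.055e-34)^2 / (2 * 9.109e-31 * (7.35e-09)^2)
E(J) = 1.11617e-21
E = E(J) / 1.602e-19 = 0.007 eV

0.007


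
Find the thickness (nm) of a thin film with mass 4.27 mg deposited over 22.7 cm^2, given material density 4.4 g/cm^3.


Convert: m = 4.27 mg = 4.2700e-06 kg, A = 22.7 cm^2 = 2.2700e-03 m^2, rho = 4.4 g/cm^3 = 4400 kg/m^3
t = m / (A * rho)
t = 4.2700e-06 / (2.2700e-03 * 4400)
t = 4.2751e-07 m = 427.5 nm

427.5


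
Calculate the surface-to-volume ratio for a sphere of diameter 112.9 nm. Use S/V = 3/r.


Radius r = 112.9/2 = 56.45 nm
S/V = 3 / r = 3 / 56.45
S/V = 0.0531 nm^-1

0.0531


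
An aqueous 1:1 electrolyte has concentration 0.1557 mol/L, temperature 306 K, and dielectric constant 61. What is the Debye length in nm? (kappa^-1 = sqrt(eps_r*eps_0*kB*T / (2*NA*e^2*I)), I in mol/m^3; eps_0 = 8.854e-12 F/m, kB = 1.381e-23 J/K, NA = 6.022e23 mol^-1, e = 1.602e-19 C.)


Ionic strength I = 0.1557 * 1^2 * 1000 = 155.7 mol/m^3
kappa^-1 = sqrt(61 * 8.854e-12 * 1.381e-23 * 306 / (2 * 6.022e23 * (1.602e-19)^2 * 155.7))
kappa^-1 = 0.689 nm

0.689


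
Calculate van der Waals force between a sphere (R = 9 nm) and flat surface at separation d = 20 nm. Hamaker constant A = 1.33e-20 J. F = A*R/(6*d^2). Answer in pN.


Convert to SI: R = 9 nm = 9e-09 m, d = 20 nm = 2e-08 m
F = A * R / (6 * d^2)
F = 1.33e-20 * 9e-09 / (6 * (2e-08)^2)
F = 4.9875e-14 N = 0.05 pN

0.05


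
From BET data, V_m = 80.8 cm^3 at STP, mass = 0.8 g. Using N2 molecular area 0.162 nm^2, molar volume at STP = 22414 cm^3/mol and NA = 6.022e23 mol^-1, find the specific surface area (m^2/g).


Number of moles in monolayer = V_m / 22414 = 80.8 / 22414 = 0.00360489
Number of molecules = moles * NA = 0.00360489 * 6.022e23
SA = molecules * sigma / mass
SA = (80.8 / 22414) * 6.022e23 * 0.162e-18 / 0.8
SA = 439.6 m^2/g

439.6


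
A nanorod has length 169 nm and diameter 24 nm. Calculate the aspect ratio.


Aspect ratio AR = length / diameter
AR = 169 / 24
AR = 7.04

7.04


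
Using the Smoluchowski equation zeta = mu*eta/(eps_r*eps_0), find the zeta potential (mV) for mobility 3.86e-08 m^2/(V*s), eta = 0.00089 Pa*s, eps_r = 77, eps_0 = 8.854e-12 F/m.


Smoluchowski equation: zeta = mu * eta / (eps_r * eps_0)
zeta = 3.86e-08 * 0.00089 / (77 * 8.854e-12)
zeta = 0.05039 V = 50.39 mV

50.39


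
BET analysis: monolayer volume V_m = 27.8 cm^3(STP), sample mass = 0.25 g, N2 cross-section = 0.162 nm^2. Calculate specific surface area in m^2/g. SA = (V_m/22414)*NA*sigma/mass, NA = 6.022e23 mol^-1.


Number of moles in monolayer = V_m / 22414 = 27.8 / 22414 = 0.0012403
Number of molecules = moles * NA = 0.0012403 * 6.022e23
SA = molecules * sigma / mass
SA = (27.8 / 22414) * 6.022e23 * 0.162e-18 / 0.25
SA = 484.0 m^2/g

484.0


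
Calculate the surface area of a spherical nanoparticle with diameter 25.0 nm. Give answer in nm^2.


Radius r = 25.0/2 = 12.5 nm
Surface area SA = 4 * pi * r^2
SA = 4 * pi * (12.5)^2
SA = 1963.5 nm^2

1963.5


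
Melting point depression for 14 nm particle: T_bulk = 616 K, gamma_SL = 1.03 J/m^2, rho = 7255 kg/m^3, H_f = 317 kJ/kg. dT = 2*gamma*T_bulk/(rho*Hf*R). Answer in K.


Radius R = 14/2 = 7 nm = 7e-09 m
Convert H_f = 317 kJ/kg = 317000 J/kg
dT = 2 * gamma_SL * T_bulk / (rho * H_f * R)
dT = 2 * 1.03 * 616 / (7255 * 317000 * 7e-09)
dT = 78.8 K

78.8


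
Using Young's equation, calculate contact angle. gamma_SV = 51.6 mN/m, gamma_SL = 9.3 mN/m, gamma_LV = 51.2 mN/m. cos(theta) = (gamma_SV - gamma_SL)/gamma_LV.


cos(theta) = (gamma_SV - gamma_SL) / gamma_LV
cos(theta) = (51.6 - 9.3) / 51.2
cos(theta) = 0.826172
theta = arccos(0.826172) = 34.29 degrees

34.29


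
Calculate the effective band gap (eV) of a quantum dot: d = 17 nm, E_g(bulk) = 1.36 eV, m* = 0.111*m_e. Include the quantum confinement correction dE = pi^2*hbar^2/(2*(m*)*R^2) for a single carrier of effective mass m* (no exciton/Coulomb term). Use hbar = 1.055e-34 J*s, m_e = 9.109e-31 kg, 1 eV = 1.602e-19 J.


Radius R = 17/2 nm = 8.5e-09 m
Confinement energy dE = pi^2 * hbar^2 / (2 * m_eff * m_e * R^2)
dE = pi^2 * (1.055e-34)^2 / (2 * 0.111 * 9.109e-31 * (8.5e-09)^2) J, divided by 1.602e-19 J/eV
dE = 0.0469 eV
Total band gap = E_g(bulk) + dE = 1.36 + 0.0469 = 1.4069 eV

1.4069


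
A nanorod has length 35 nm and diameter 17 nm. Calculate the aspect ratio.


Aspect ratio AR = length / diameter
AR = 35 / 17
AR = 2.06

2.06


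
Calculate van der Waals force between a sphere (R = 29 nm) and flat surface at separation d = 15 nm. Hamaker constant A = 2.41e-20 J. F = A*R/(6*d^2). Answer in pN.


Convert to SI: R = 29 nm = 2.9e-08 m, d = 15 nm = 1.5e-08 m
F = A * R / (6 * d^2)
F = 2.41e-20 * 2.9e-08 / (6 * (1.5e-08)^2)
F = 5.17704e-13 N = 0.518 pN

0.518


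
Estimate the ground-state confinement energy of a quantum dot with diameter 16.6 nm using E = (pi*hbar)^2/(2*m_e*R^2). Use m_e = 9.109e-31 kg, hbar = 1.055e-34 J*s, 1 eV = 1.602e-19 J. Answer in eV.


Radius R = 16.6/2 = 8.3 nm = 8.3e-09 m
E = (pi * 1.055e-34)^2 / (2 * 9.109e-31 * (8.3e-09)^2)
E(J) = 8.75282e-22
E = E(J) / 1.602e-19 = 0.0055 eV

0.0055


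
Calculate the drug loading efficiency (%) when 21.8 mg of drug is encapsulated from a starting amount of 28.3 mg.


Drug loading efficiency = (drug loaded / drug initial) * 100
DLE = 21.8 / 28.3 * 100
DLE = 0.7703 * 100
DLE = 77.03%

77.03


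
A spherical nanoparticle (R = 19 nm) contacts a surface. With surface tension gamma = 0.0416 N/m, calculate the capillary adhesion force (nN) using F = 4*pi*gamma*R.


Convert radius: R = 19 nm = 1.9e-08 m
F = 4 * pi * gamma * R
F = 4 * pi * 0.0416 * 1.9e-08
F = 9.93246e-09 N = 9.9325 nN

9.9325


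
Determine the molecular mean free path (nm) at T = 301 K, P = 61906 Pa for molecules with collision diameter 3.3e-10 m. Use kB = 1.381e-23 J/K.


Mean free path: lambda = kB*T / (sqrt(2) * pi * d^2 * P)
lambda = 1.381e-23 * 301 / (sqrt(2) * pi * (3.3e-10)^2 * 61906)
lambda = 1.38782e-07 m
lambda = 138.78 nm

138.78


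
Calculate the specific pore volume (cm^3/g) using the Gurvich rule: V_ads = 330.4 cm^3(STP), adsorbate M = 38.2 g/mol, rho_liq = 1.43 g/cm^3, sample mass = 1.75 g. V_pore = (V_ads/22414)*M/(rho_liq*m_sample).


Moles adsorbed n = V_ads / 22414 = 330.4 / 22414 = 1.474079e-02 mol
Liquid volume V_liq = n * M / rho_liq = 1.474079e-02 * 38.2 / 1.43 = 0.39377 cm^3
Specific pore volume V_pore = V_liq / m_sample = 0.39377 / 1.75
V_pore = 0.225 cm^3/g

0.225


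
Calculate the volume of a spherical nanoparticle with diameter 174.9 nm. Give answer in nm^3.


Radius r = 174.9/2 = 87.45 nm
Volume V = (4/3) * pi * r^3
V = (4/3) * pi * (87.45)^3
V = 2801354.37 nm^3

2801354.37


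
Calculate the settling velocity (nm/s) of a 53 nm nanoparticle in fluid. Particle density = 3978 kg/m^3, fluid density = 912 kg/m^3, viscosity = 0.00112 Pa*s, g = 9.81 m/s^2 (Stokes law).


Radius R = 53/2 nm = 2.65e-08 m
Density difference = 3978 - 912 = 3066 kg/m^3
v = 2 * R^2 * (rho_p - rho_f) * g / (9 * eta)
v = 2 * (2.65e-08)^2 * 3066 * 9.81 / (9 * 0.00112)
v = 4.19085e-09 m/s = 4.1909 nm/s

4.1909


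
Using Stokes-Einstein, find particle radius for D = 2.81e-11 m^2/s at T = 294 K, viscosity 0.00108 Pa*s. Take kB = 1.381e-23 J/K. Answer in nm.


Stokes-Einstein: R = kB*T / (6*pi*eta*D)
R = 1.381e-23 * 294 / (6 * pi * 0.00108 * 2.81e-11)
R = 7.09757e-09 m = 7.1 nm

7.1


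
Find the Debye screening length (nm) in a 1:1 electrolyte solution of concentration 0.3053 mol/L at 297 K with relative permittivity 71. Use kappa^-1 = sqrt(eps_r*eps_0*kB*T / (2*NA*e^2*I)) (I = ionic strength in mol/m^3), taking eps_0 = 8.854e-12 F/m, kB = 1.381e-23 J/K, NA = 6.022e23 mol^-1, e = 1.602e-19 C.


Ionic strength I = 0.3053 * 1^2 * 1000 = 305.3 mol/m^3
kappa^-1 = sqrt(71 * 8.854e-12 * 1.381e-23 * 297 / (2 * 6.022e23 * (1.602e-19)^2 * 305.3))
kappa^-1 = 0.523 nm

0.523


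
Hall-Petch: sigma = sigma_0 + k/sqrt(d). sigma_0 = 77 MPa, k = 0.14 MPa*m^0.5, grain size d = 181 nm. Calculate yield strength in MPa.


d = 181 nm = 1.81e-07 m
sqrt(d) = 0.0004254409
Hall-Petch contribution = k / sqrt(d) = 0.14 / 0.0004254409 = 329.1 MPa
sigma = sigma_0 + k/sqrt(d) = 77 + 329.1 = 406.1 MPa

406.1


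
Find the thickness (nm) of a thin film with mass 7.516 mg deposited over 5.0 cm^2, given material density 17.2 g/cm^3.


Convert: m = 7.516 mg = 7.5160e-06 kg, A = 5.0 cm^2 = 5.0000e-04 m^2, rho = 17.2 g/cm^3 = 17200 kg/m^3
t = m / (A * rho)
t = 7.5160e-06 / (5.0000e-04 * 17200)
t = 8.7395e-07 m = 874.0 nm

874.0


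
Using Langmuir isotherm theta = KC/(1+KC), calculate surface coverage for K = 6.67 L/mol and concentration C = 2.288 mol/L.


Langmuir isotherm: theta = K*C / (1 + K*C)
K*C = 6.67 * 2.288 = 15.26096
theta = 15.26096 / (1 + 15.26096) = 15.26096 / 16.26096
theta = 0.9385

0.9385


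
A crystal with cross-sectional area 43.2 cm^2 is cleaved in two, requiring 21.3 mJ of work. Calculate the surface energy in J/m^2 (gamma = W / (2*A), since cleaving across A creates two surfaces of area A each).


Convert: A = 43.2 cm^2 = 0.00432 m^2, W = 21.3 mJ = 0.0213 J
Cleaving exposes two faces of area A, so total new surface = 2*A and gamma = W / (2*A)
gamma = 0.0213 / (2 * 0.00432)
gamma = 2.465 J/m^2

2.465


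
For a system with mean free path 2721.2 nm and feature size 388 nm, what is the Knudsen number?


Knudsen number Kn = lambda / L
Kn = 2721.2 / 388
Kn = 7.0134

7.0134


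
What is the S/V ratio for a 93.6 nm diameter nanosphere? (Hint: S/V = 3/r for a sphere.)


Radius r = 93.6/2 = 46.8 nm
S/V = 3 / r = 3 / 46.8
S/V = 0.0641 nm^-1

0.0641


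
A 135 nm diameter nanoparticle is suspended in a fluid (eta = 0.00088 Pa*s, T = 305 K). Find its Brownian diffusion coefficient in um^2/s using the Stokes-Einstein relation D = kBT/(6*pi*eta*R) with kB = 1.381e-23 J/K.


Radius R = 135/2 = 67.5 nm = 6.75e-08 m
D = kB*T / (6*pi*eta*R)
D = 1.381e-23 * 305 / (6 * pi * 0.00088 * 6.75e-08)
D = 3.76189e-12 m^2/s = 3.762 um^2/s

3.762


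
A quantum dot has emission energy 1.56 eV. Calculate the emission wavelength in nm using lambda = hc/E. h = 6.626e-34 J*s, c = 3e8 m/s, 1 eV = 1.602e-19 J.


Convert energy: E = 1.56 eV = 1.56 * 1.602e-19 = 2.49912e-19 J
lambda = h*c / E = 6.626e-34 * 3e8 / 2.49912e-19
lambda = 7.954e-07 m = 795.4 nm

795.4


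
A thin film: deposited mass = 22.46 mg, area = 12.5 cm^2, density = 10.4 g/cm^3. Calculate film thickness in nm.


Convert: m = 22.46 mg = 2.2460e-05 kg, A = 12.5 cm^2 = 1.2500e-03 m^2, rho = 10.4 g/cm^3 = 10400 kg/m^3
t = m / (A * rho)
t = 2.2460e-05 / (1.2500e-03 * 10400)
t = 1.7277e-06 m = 1727.7 nm

1727.7


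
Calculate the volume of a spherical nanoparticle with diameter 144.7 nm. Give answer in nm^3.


Radius r = 144.7/2 = 72.35 nm
Volume V = (4/3) * pi * r^3
V = (4/3) * pi * (72.35)^3
V = 1586369.0 nm^3

1586369.0


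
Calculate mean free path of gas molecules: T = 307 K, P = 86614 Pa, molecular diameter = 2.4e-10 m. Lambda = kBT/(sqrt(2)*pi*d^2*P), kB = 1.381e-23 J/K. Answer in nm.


Mean free path: lambda = kB*T / (sqrt(2) * pi * d^2 * P)
lambda = 1.381e-23 * 307 / (sqrt(2) * pi * (2.4e-10)^2 * 86614)
lambda = 1.91274e-07 m
lambda = 191.27 nm

191.27


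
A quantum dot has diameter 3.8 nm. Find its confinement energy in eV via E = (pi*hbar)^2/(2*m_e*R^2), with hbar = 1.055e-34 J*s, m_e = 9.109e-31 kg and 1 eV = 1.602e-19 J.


Radius R = 3.8/2 = 1.9 nm = 1.9e-09 m
E = (pi * 1.055e-34)^2 / (2 * 9.109e-31 * (1.9e-09)^2)
E(J) = 1.67031e-20
E = E(J) / 1.602e-19 = 0.1043 eV

0.1043


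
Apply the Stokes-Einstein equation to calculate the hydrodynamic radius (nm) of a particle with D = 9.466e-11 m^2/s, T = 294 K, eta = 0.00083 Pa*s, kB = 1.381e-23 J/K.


Stokes-Einstein: R = kB*T / (6*pi*eta*D)
R = 1.381e-23 * 294 / (6 * pi * 0.00083 * 9.466e-11)
R = 2.74154e-09 m = 2.74 nm

2.74


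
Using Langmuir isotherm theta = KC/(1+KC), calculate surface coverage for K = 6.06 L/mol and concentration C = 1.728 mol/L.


Langmuir isotherm: theta = K*C / (1 + K*C)
K*C = 6.06 * 1.728 = 10.47168
theta = 10.47168 / (1 + 10.47168) = 10.47168 / 11.47168
theta = 0.9128

0.9128


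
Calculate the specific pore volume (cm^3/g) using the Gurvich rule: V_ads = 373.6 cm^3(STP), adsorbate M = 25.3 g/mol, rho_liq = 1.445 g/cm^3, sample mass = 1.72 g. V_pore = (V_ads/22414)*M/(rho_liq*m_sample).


Moles adsorbed n = V_ads / 22414 = 373.6 / 22414 = 1.666815e-02 mol
Liquid volume V_liq = n * M / rho_liq = 1.666815e-02 * 25.3 / 1.445 = 0.29184 cm^3
Specific pore volume V_pore = V_liq / m_sample = 0.29184 / 1.72
V_pore = 0.1697 cm^3/g

0.1697


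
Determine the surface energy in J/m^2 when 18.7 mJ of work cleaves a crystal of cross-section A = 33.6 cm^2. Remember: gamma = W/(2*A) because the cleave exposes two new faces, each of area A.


Convert: A = 33.6 cm^2 = 0.00336 m^2, W = 18.7 mJ = 0.0187 J
Cleaving exposes two faces of area A, so total new surface = 2*A and gamma = W / (2*A)
gamma = 0.0187 / (2 * 0.00336)
gamma = 2.783 J/m^2

2.783


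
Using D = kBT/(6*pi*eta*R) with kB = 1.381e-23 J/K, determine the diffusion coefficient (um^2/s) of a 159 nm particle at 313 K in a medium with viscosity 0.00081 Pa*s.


Radius R = 159/2 = 79.5 nm = 7.95e-08 m
D = kB*T / (6*pi*eta*R)
D = 1.381e-23 * 313 / (6 * pi * 0.00081 * 7.95e-08)
D = 3.5611e-12 m^2/s = 3.561 um^2/s

3.561


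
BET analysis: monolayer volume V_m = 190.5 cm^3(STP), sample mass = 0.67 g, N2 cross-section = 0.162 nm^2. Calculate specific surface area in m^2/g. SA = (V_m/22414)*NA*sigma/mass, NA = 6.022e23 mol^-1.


Number of moles in monolayer = V_m / 22414 = 190.5 / 22414 = 0.00849915
Number of molecules = moles * NA = 0.00849915 * 6.022e23
SA = molecules * sigma / mass
SA = (190.5 / 22414) * 6.022e23 * 0.162e-18 / 0.67
SA = 1237.5 m^2/g

1237.5


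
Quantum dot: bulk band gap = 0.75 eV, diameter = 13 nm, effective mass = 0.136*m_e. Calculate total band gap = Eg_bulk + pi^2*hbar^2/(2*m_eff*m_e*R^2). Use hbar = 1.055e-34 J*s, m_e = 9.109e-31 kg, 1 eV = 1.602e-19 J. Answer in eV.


Radius R = 13/2 nm = 6.5e-09 m
Confinement energy dE = pi^2 * hbar^2 / (2 * m_eff * m_e * R^2)
dE = pi^2 * (1.055e-34)^2 / (2 * 0.136 * 9.109e-31 * (6.5e-09)^2) J, divided by 1.602e-19 J/eV
dE = 0.0655 eV
Total band gap = E_g(bulk) + dE = 0.75 + 0.0655 = 0.8155 eV

0.8155


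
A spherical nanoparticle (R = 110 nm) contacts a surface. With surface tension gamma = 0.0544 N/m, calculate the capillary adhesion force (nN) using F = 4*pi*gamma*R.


Convert radius: R = 110 nm = 1.1e-07 m
F = 4 * pi * gamma * R
F = 4 * pi * 0.0544 * 1.1e-07
F = 7.51972e-08 N = 75.1972 nN

75.1972


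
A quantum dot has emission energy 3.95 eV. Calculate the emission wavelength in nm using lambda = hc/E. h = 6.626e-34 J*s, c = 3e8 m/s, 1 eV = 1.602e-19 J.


Convert energy: E = 3.95 eV = 3.95 * 1.602e-19 = 6.3279e-19 J
lambda = h*c / E = 6.626e-34 * 3e8 / 6.3279e-19
lambda = 3.14133e-07 m = 314.1 nm

314.1


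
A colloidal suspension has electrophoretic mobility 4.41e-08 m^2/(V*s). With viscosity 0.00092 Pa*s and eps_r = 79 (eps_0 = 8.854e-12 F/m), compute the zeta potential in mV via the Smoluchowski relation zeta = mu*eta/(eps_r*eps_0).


Smoluchowski equation: zeta = mu * eta / (eps_r * eps_0)
zeta = 4.41e-08 * 0.00092 / (79 * 8.854e-12)
zeta = 0.058004 V = 58.0 mV

58.0
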